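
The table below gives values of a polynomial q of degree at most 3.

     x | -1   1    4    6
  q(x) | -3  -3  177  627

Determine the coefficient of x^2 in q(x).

0

Write q(x) = ax^3 + bx^2 + cx + d. Substituting each data point gives a linear system:
  -a + b - c + d = -3
  a + b + c + d = -3
  64a + 16b + 4c + d = 177
  216a + 36b + 6c + d = 627
Solving the system yields a = 3, b = 0, c = -3, d = -3.
So q(x) = 3x³ - 3x - 3.
The coefficient of x^2 is 0.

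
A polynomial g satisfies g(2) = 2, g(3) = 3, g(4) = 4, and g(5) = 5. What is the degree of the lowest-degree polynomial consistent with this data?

1

Forward differences of the values at n = 2, 3, 4, 5:
  g  : 2  3  4  5
  Δ  : 1  1  1
  Δ^2: 0  0
  Δ^3: 0
The first differences are constant (1) and nonzero, while all higher differences vanish, so the minimal degree is 1.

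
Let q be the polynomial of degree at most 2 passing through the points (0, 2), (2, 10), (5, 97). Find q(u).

Write q(u) = au^2 + bu + c. Substituting each data point gives a linear system:
  c = 2
  4a + 2b + c = 10
  25a + 5b + c = 97
Solving the system yields a = 5, b = -6, c = 2.
So q(u) = 5u^2 - 6u + 2.
Check: q(0) = 2. ✓

q(u) = 5u^2 - 6u + 2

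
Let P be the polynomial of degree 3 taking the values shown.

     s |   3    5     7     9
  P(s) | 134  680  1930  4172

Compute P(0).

Write P(s) = as^3 + bs^2 + cs + d. Substituting each data point gives a linear system:
  27a + 9b + 3c + d = 134
  125a + 25b + 5c + d = 680
  343a + 49b + 7c + d = 1930
  729a + 81b + 9c + d = 4172
Solving the system yields a = 6, b = -2, c = -5, d = 5.
So P(s) = 6s^3 - 2s^2 - 5s + 5.
Then P(0) = 5.

5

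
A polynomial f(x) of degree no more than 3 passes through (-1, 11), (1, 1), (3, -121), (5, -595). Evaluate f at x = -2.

49

Write f(x) = ax^3 + bx^2 + cx + d. Substituting each data point gives a linear system:
  -a + b - c + d = 11
  a + b + c + d = 1
  27a + 9b + 3c + d = -121
  125a + 25b + 5c + d = -595
Solving the system yields a = -5, b = 1, c = 0, d = 5.
So f(x) = -5x^3 + x^2 + 5.
Then f(-2) = 49.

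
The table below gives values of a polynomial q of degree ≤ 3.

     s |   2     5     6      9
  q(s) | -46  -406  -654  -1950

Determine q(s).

q(s) = -2s^3 - 6s^2 - 6

Write q(s) = as^3 + bs^2 + cs + d. Substituting each data point gives a linear system:
  8a + 4b + 2c + d = -46
  125a + 25b + 5c + d = -406
  216a + 36b + 6c + d = -654
  729a + 81b + 9c + d = -1950
Solving the system yields a = -2, b = -6, c = 0, d = -6.
So q(s) = -2s^3 - 6s^2 - 6.
Check: q(2) = -46. ✓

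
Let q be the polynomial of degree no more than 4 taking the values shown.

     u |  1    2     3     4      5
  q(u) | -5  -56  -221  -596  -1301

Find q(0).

4

Using the Lagrange interpolation formula with nodes 1, 2, 3, 4, 5:
  L_0(u) = (u - 2)(u - 3)(u - 4)(u - 5) / 24
  L_1(u) = (u - 1)(u - 3)(u - 4)(u - 5) / -6
  L_2(u) = (u - 1)(u - 2)(u - 4)(u - 5) / 4
  L_3(u) = (u - 1)(u - 2)(u - 3)(u - 5) / -6
  L_4(u) = (u - 1)(u - 2)(u - 3)(u - 4) / 24
Then q(u) = -5·L_0(u) - 56·L_1(u) - 221·L_2(u) - 596·L_3(u) - 1301·L_4(u).
Expanding and collecting terms gives q(u) = -u^4 - 6u^3 + 4u^2 - 6u + 4.
Evaluating at u = 0: q(0) = 4.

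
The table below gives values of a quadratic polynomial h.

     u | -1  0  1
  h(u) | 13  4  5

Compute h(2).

Using the Lagrange interpolation formula with nodes -1, 0, 1:
  L_0(u) = u(u - 1) / 2
  L_1(u) = (u + 1)(u - 1) / -1
  L_2(u) = (u + 1)u / 2
Then h(u) = 13·L_0(u) + 4·L_1(u) + 5·L_2(u).
Expanding and collecting terms gives h(u) = 5u² - 4u + 4.
Evaluating at u = 2: h(2) = 16.

16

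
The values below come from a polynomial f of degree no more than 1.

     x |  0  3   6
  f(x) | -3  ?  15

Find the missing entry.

6

On equispaced nodes a degree-1 polynomial has vanishing second forward difference, so
  f(0) - 2·f(3) + f(6) = 0.
Substituting the known values and solving for f(3):
  -2·f(3) = -12
  f(3) = 6.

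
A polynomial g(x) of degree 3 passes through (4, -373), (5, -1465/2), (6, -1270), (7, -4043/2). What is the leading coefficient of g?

-6

Write g(x) = ax^3 + bx^2 + cx + d. Substituting each data point gives a linear system:
  64a + 16b + 4c + d = -373
  125a + 25b + 5c + d = -1465/2
  216a + 36b + 6c + d = -1270
  343a + 49b + 7c + d = -4043/2
Solving the system yields a = -6, b = 1, c = -5/2, d = 5.
So g(x) = -6x^3 + x^2 - (5/2)x + 5.
The leading coefficient is -6.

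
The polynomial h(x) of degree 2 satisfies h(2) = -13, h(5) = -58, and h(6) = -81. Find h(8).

Using the Lagrange interpolation formula with nodes 2, 5, 6:
  L_0(x) = (x - 5)(x - 6) / 12
  L_1(x) = (x - 2)(x - 6) / -3
  L_2(x) = (x - 2)(x - 5) / 4
Then h(x) = -13·L_0(x) - 58·L_1(x) - 81·L_2(x).
Expanding and collecting terms gives h(x) = -2x^2 - x - 3.
Evaluating at x = 8: h(8) = -139.

-139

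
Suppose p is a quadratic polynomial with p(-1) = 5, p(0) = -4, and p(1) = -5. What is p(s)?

p(s) = 4s^2 - 5s - 4

Using the Lagrange interpolation formula with nodes -1, 0, 1:
  L_0(s) = s(s - 1) / 2
  L_1(s) = (s + 1)(s - 1) / -1
  L_2(s) = (s + 1)s / 2
Then p(s) = 5·L_0(s) - 4·L_1(s) - 5·L_2(s).
Expanding and collecting terms gives p(s) = 4s² - 5s - 4.
Check: p(-1) = 5. ✓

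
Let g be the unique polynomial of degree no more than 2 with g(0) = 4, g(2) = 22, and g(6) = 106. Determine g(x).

g(x) = 2x^2 + 5x + 4

Write g(x) = ax^2 + bx + c. Substituting each data point gives a linear system:
  c = 4
  4a + 2b + c = 22
  36a + 6b + c = 106
Solving the system yields a = 2, b = 5, c = 4.
So g(x) = 2x² + 5x + 4.
Check: g(0) = 4. ✓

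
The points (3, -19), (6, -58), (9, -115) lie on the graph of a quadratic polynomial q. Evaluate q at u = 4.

Write q(u) = au^2 + bu + c. Substituting each data point gives a linear system:
  9a + 3b + c = -19
  36a + 6b + c = -58
  81a + 9b + c = -115
Solving the system yields a = -1, b = -4, c = 2.
So q(u) = -u^2 - 4u + 2.
Then q(4) = -30.

-30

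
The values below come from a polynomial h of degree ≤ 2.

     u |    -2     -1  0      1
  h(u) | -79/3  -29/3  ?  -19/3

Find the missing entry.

-3

The 3 known points determine the degree-2 polynomial uniquely.
Write h(u) = au^2 + bu + c. Substituting each data point gives a linear system:
  4a - 2b + c = -79/3
  a - b + c = -29/3
  a + b + c = -19/3
Solving the system yields a = -5, b = 5/3, c = -3.
So h(u) = -5u^2 + (5/3)u - 3.
Then h(0) = -3.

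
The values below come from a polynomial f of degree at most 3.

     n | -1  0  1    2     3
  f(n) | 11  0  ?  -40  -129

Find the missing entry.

-7

On equispaced nodes a degree-3 polynomial has vanishing fourth forward difference, so
  f(-1) - 4·f(0) + 6·f(1) - 4·f(2) + f(3) = 0.
Substituting the known values and solving for f(1):
  6·f(1) = -42
  f(1) = -7.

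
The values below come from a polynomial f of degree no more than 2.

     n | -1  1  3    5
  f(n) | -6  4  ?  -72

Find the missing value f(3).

The 3 known points determine the degree-2 polynomial uniquely.
Write f(n) = an^2 + bn + c. Substituting each data point gives a linear system:
  a - b + c = -6
  a + b + c = 4
  25a + 5b + c = -72
Solving the system yields a = -4, b = 5, c = 3.
So f(n) = -4n^2 + 5n + 3.
Then f(3) = -18.

-18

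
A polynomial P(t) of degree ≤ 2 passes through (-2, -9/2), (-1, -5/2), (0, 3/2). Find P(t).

P(t) = t^2 + 5t + 3/2

Write P(t) = at^2 + bt + c. Substituting each data point gives a linear system:
  4a - 2b + c = -9/2
  a - b + c = -5/2
  c = 3/2
Solving the system yields a = 1, b = 5, c = 3/2.
So P(t) = t² + 5t + 3/2.
Check: P(-2) = -9/2. ✓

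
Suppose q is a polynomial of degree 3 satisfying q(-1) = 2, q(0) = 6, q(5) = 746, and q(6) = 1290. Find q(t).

Using the Lagrange interpolation formula with nodes -1, 0, 5, 6:
  L_0(t) = t(t - 5)(t - 6) / -42
  L_1(t) = (t + 1)(t - 5)(t - 6) / 30
  L_2(t) = (t + 1)t(t - 6) / -30
  L_3(t) = (t + 1)t(t - 5) / 42
Then q(t) = 2·L_0(t) + 6·L_1(t) + 746·L_2(t) + 1290·L_3(t).
Expanding and collecting terms gives q(t) = 6t^3 - 2t + 6.
Check: q(0) = 6. ✓

q(t) = 6t^3 - 2t + 6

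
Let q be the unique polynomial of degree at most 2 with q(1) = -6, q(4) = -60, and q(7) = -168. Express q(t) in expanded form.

q(t) = -3t^2 - 3t

Using the Lagrange interpolation formula with nodes 1, 4, 7:
  L_0(t) = (t - 4)(t - 7) / 18
  L_1(t) = (t - 1)(t - 7) / -9
  L_2(t) = (t - 1)(t - 4) / 18
Then q(t) = -6·L_0(t) - 60·L_1(t) - 168·L_2(t).
Expanding and collecting terms gives q(t) = -3t^2 - 3t.
Check: q(4) = -60. ✓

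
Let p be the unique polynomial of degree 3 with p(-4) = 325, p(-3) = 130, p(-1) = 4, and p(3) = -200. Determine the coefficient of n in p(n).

-1

Write p(n) = an^3 + bn^2 + cn + d. Substituting each data point gives a linear system:
  -64a + 16b - 4c + d = 325
  -27a + 9b - 3c + d = 130
  -a + b - c + d = 4
  27a + 9b + 3c + d = -200
Solving the system yields a = -6, b = -4, c = -1, d = 1.
So p(n) = -6n^3 - 4n^2 - n + 1.
The coefficient of n is -1.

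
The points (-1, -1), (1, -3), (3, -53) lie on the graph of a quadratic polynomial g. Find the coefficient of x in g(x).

Write g(x) = ax^2 + bx + c. Substituting each data point gives a linear system:
  a - b + c = -1
  a + b + c = -3
  9a + 3b + c = -53
Solving the system yields a = -6, b = -1, c = 4.
So g(x) = -6x^2 - x + 4.
The coefficient of x is -1.

-1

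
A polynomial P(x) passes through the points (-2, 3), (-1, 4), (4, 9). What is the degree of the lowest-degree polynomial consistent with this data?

1

Divided differences on the nodes -2, -1, 4:
  order 0: 3  4  9
  order 1: 1  1
  order 2: 0
The order-1 divided differences are all 1 (nonzero) and every higher order vanishes, so the data lies on a polynomial of degree exactly 1.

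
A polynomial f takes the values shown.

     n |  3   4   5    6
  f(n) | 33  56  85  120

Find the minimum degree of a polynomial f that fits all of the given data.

Forward differences of the values at n = 3, 4, 5, 6:
  f  : 33  56  85  120
  Δ  : 23  29  35
  Δ^2: 6  6
  Δ^3: 0
The second differences are constant (6) and nonzero, while all higher differences vanish, so the minimal degree is 2.

2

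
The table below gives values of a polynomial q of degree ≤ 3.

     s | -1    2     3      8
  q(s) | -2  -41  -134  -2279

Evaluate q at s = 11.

-5774

Using the Lagrange interpolation formula with nodes -1, 2, 3, 8:
  L_0(s) = (s - 2)(s - 3)(s - 8) / -108
  L_1(s) = (s + 1)(s - 3)(s - 8) / 18
  L_2(s) = (s + 1)(s - 2)(s - 8) / -20
  L_3(s) = (s + 1)(s - 2)(s - 3) / 270
Then q(s) = -2·L_0(s) - 41·L_1(s) - 134·L_2(s) - 2279·L_3(s).
Expanding and collecting terms gives q(s) = -4s^3 - 4s^2 + 3s + 1.
Evaluating at s = 11: q(11) = -5774.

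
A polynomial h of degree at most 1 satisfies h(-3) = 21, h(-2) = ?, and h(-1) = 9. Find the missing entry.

On equispaced nodes a degree-1 polynomial has vanishing second forward difference, so
  h(-3) - 2·h(-2) + h(-1) = 0.
Substituting the known values and solving for h(-2):
  -2·h(-2) = -30
  h(-2) = 15.

15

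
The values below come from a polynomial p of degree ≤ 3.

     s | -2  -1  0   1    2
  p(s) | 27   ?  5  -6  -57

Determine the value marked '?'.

On equispaced nodes a degree-3 polynomial has vanishing fourth forward difference, so
  p(-2) - 4·p(-1) + 6·p(0) - 4·p(1) + p(2) = 0.
Substituting the known values and solving for p(-1):
  -4·p(-1) = -24
  p(-1) = 6.

6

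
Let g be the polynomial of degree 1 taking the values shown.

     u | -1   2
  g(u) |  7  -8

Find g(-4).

Using the Lagrange interpolation formula with nodes -1, 2:
  L_0(u) = (u - 2) / -3
  L_1(u) = (u + 1) / 3
Then g(u) = 7·L_0(u) - 8·L_1(u).
Expanding and collecting terms gives g(u) = -5u + 2.
Evaluating at u = -4: g(-4) = 22.

22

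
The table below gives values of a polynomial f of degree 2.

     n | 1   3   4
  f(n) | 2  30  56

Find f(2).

12

Write f(n) = an^2 + bn + c. Substituting each data point gives a linear system:
  a + b + c = 2
  9a + 3b + c = 30
  16a + 4b + c = 56
Solving the system yields a = 4, b = -2, c = 0.
So f(n) = 4n² - 2n.
Then f(2) = 12.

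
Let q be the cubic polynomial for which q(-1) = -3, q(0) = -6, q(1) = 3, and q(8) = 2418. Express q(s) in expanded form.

q(s) = 4s^3 + 6s^2 - s - 6

Using the Lagrange interpolation formula with nodes -1, 0, 1, 8:
  L_0(s) = s(s - 1)(s - 8) / -18
  L_1(s) = (s + 1)(s - 1)(s - 8) / 8
  L_2(s) = (s + 1)s(s - 8) / -14
  L_3(s) = (s + 1)s(s - 1) / 504
Then q(s) = -3·L_0(s) - 6·L_1(s) + 3·L_2(s) + 2418·L_3(s).
Expanding and collecting terms gives q(s) = 4s^3 + 6s^2 - s - 6.
Check: q(0) = -6. ✓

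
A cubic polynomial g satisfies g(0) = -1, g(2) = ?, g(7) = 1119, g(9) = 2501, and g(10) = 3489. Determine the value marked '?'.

The 4 known points determine the degree-3 polynomial uniquely.
Write g(s) = as^3 + bs^2 + cs + d. Substituting each data point gives a linear system:
  d = -1
  343a + 49b + 7c + d = 1119
  729a + 81b + 9c + d = 2501
  1000a + 100b + 10c + d = 3489
Solving the system yields a = 4, b = -5, c = -1, d = -1.
So g(s) = 4s^3 - 5s^2 - s - 1.
Then g(2) = 9.

9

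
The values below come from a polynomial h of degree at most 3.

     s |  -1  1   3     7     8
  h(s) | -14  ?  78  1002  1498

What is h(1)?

0

The 4 known points determine the degree-3 polynomial uniquely.
Write h(s) = as^3 + bs^2 + cs + d. Substituting each data point gives a linear system:
  -a + b - c + d = -14
  27a + 9b + 3c + d = 78
  343a + 49b + 7c + d = 1002
  512a + 64b + 8c + d = 1498
Solving the system yields a = 3, b = -1, c = 4, d = -6.
So h(s) = 3s³ - s² + 4s - 6.
Then h(1) = 0.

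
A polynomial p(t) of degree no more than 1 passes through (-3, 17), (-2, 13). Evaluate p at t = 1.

Using the Lagrange interpolation formula with nodes -3, -2:
  L_0(t) = (t + 2) / -1
  L_1(t) = (t + 3) / 1
Then p(t) = 17·L_0(t) + 13·L_1(t).
Expanding and collecting terms gives p(t) = -4t + 5.
Evaluating at t = 1: p(1) = 1.

1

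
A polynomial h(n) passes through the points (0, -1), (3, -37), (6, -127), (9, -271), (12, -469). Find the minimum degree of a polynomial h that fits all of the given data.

2

Forward differences of the values at n = 0, 3, 6, 9, 12:
  h  : -1  -37  -127  -271  -469
  Δ  : -36  -90  -144  -198
  Δ^2: -54  -54  -54
  Δ^3: 0  0
  Δ^4: 0
The second differences are constant (-54) and nonzero, while all higher differences vanish, so the minimal degree is 2.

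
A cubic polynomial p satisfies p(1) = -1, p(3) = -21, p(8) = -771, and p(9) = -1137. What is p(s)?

p(s) = -2s^3 + 4s^2 - 3

Using the Lagrange interpolation formula with nodes 1, 3, 8, 9:
  L_0(s) = (s - 3)(s - 8)(s - 9) / -112
  L_1(s) = (s - 1)(s - 8)(s - 9) / 60
  L_2(s) = (s - 1)(s - 3)(s - 9) / -35
  L_3(s) = (s - 1)(s - 3)(s - 8) / 48
Then p(s) = -1·L_0(s) - 21·L_1(s) - 771·L_2(s) - 1137·L_3(s).
Expanding and collecting terms gives p(s) = -2s^3 + 4s^2 - 3.
Check: p(9) = -1137. ✓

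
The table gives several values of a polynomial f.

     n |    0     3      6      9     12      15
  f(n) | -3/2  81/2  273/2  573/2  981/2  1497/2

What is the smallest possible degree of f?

2

Forward differences of the values at n = 0, 3, 6, 9, 12, 15:
  f  : -3/2  81/2  273/2  573/2  981/2  1497/2
  Δ  : 42  96  150  204  258
  Δ^2: 54  54  54  54
  Δ^3: 0  0  0
  Δ^4: 0  0
  Δ^5: 0
The second differences are constant (54) and nonzero, while all higher differences vanish, so the minimal degree is 2.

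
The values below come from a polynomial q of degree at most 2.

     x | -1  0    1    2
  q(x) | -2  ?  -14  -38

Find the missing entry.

-2

The 3 known points determine the degree-2 polynomial uniquely.
Write q(x) = ax^2 + bx + c. Substituting each data point gives a linear system:
  a - b + c = -2
  a + b + c = -14
  4a + 2b + c = -38
Solving the system yields a = -6, b = -6, c = -2.
So q(x) = -6x² - 6x - 2.
Then q(0) = -2.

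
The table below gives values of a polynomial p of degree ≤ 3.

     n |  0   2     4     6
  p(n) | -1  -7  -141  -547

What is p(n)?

Using the Lagrange interpolation formula with nodes 0, 2, 4, 6:
  L_0(n) = (n - 2)(n - 4)(n - 6) / -48
  L_1(n) = n(n - 4)(n - 6) / 16
  L_2(n) = n(n - 2)(n - 6) / -16
  L_3(n) = n(n - 2)(n - 4) / 48
Then p(n) = -1·L_0(n) - 7·L_1(n) - 141·L_2(n) - 547·L_3(n).
Expanding and collecting terms gives p(n) = -3n^3 + 2n^2 + 5n - 1.
Check: p(4) = -141. ✓

p(n) = -3n^3 + 2n^2 + 5n - 1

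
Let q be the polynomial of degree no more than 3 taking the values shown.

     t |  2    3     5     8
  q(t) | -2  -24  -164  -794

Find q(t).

q(t) = -2t^3 + 4t^2 - 4t + 6

Using the Lagrange interpolation formula with nodes 2, 3, 5, 8:
  L_0(t) = (t - 3)(t - 5)(t - 8) / -18
  L_1(t) = (t - 2)(t - 5)(t - 8) / 10
  L_2(t) = (t - 2)(t - 3)(t - 8) / -18
  L_3(t) = (t - 2)(t - 3)(t - 5) / 90
Then q(t) = -2·L_0(t) - 24·L_1(t) - 164·L_2(t) - 794·L_3(t).
Expanding and collecting terms gives q(t) = -2t^3 + 4t^2 - 4t + 6.
Check: q(2) = -2. ✓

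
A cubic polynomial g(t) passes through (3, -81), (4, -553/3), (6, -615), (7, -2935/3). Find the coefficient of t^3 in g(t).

Write g(t) = at^3 + bt^2 + ct + d. Substituting each data point gives a linear system:
  27a + 9b + 3c + d = -81
  64a + 16b + 4c + d = -553/3
  216a + 36b + 6c + d = -615
  343a + 49b + 7c + d = -2935/3
Solving the system yields a = -3, b = 5/3, c = -4, d = -3.
So g(t) = -3t^3 + (5/3)t^2 - 4t - 3.
The leading coefficient is -3.

-3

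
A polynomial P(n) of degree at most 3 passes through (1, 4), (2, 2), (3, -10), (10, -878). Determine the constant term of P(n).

Write P(n) = an^3 + bn^2 + cn + d. Substituting each data point gives a linear system:
  a + b + c + d = 4
  8a + 4b + 2c + d = 2
  27a + 9b + 3c + d = -10
  1000a + 100b + 10c + d = -878
Solving the system yields a = -1, b = 1, c = 2, d = 2.
So P(n) = -n^3 + n^2 + 2n + 2.
The constant term is 2.

2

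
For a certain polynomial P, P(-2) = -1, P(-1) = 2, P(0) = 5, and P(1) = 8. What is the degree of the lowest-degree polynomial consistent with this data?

Forward differences of the values at x = -2, -1, 0, 1:
  P  : -1  2  5  8
  Δ  : 3  3  3
  Δ^2: 0  0
  Δ^3: 0
The first differences are constant (3) and nonzero, while all higher differences vanish, so the minimal degree is 1.

1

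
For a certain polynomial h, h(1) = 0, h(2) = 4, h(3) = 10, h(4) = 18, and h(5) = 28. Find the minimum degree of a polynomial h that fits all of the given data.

Forward differences of the values at t = 1, 2, 3, 4, 5:
  h  : 0  4  10  18  28
  Δ  : 4  6  8  10
  Δ^2: 2  2  2
  Δ^3: 0  0
  Δ^4: 0
The second differences are constant (2) and nonzero, while all higher differences vanish, so the minimal degree is 2.

2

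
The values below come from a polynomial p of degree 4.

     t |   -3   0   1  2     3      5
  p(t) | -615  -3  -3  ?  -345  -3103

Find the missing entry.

-55

The 5 known points determine the degree-4 polynomial uniquely.
Write p(t) = at^4 + bt^3 + ct^2 + dt + e. Substituting each data point gives a linear system:
  81a - 27b + 9c - 3d + e = -615
  e = -3
  a + b + c + d + e = -3
  81a + 27b + 9c + 3d + e = -345
  625a + 125b + 25c + 5d + e = -3103
Solving the system yields a = -6, b = 5, c = 1, d = 0, e = -3.
So p(t) = -6t^4 + 5t^3 + t^2 - 3.
Then p(2) = -55.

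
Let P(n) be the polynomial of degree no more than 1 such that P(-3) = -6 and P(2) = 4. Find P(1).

Using the Lagrange interpolation formula with nodes -3, 2:
  L_0(n) = (n - 2) / -5
  L_1(n) = (n + 3) / 5
Then P(n) = -6·L_0(n) + 4·L_1(n).
Expanding and collecting terms gives P(n) = 2n.
Evaluating at n = 1: P(1) = 2.

2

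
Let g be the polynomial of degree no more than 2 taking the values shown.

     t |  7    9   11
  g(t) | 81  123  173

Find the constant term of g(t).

Write g(t) = at^2 + bt + c. Substituting each data point gives a linear system:
  49a + 7b + c = 81
  81a + 9b + c = 123
  121a + 11b + c = 173
Solving the system yields a = 1, b = 5, c = -3.
So g(t) = t^2 + 5t - 3.
The constant term is -3.

-3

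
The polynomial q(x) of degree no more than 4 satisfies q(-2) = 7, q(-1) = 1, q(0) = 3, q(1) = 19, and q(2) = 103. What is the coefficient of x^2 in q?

Write q(x) = ax^4 + bx^3 + cx^2 + dx + e. Substituting each data point gives a linear system:
  16a - 8b + 4c - 2d + e = 7
  a - b + c - d + e = 1
  e = 3
  a + b + c + d + e = 19
  16a + 8b + 4c + 2d + e = 103
Solving the system yields a = 2, b = 5, c = 5, d = 4, e = 3.
So q(x) = 2x⁴ + 5x³ + 5x² + 4x + 3.
The coefficient of x^2 is 5.

5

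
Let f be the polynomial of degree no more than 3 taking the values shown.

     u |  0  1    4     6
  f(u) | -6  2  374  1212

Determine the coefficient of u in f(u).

Write f(u) = au^3 + bu^2 + cu + d. Substituting each data point gives a linear system:
  d = -6
  a + b + c + d = 2
  64a + 16b + 4c + d = 374
  216a + 36b + 6c + d = 1212
Solving the system yields a = 5, b = 4, c = -1, d = -6.
So f(u) = 5u³ + 4u² - u - 6.
The coefficient of u is -1.

-1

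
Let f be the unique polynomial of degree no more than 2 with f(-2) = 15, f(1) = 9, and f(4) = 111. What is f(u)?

f(u) = 6u^2 + 4u - 1

Write f(u) = au^2 + bu + c. Substituting each data point gives a linear system:
  4a - 2b + c = 15
  a + b + c = 9
  16a + 4b + c = 111
Solving the system yields a = 6, b = 4, c = -1.
So f(u) = 6u^2 + 4u - 1.
Check: f(4) = 111. ✓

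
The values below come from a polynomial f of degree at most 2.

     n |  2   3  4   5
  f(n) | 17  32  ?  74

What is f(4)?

51

The 3 known points determine the degree-2 polynomial uniquely.
Write f(n) = an^2 + bn + c. Substituting each data point gives a linear system:
  4a + 2b + c = 17
  9a + 3b + c = 32
  25a + 5b + c = 74
Solving the system yields a = 2, b = 5, c = -1.
So f(n) = 2n² + 5n - 1.
Then f(4) = 51.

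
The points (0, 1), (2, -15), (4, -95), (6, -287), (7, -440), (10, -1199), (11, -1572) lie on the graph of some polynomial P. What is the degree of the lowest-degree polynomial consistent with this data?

Divided differences on the nodes 0, 2, 4, 6, 7, 10, 11:
  order 0: 1  -15  -95  -287  -440  -1199  -1572
  order 1: -8  -40  -96  -153  -253  -373
  order 2: -8  -14  -19  -25  -30
  order 3: -1  -1  -1  -1
  order 4: 0  0  0
  order 5: 0  0
  order 6: 0
The order-3 divided differences are all -1 (nonzero) and every higher order vanishes, so the data lies on a polynomial of degree exactly 3.

3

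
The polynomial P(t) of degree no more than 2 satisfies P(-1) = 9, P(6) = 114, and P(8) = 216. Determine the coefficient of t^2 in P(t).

4

Write P(t) = at^2 + bt + c. Substituting each data point gives a linear system:
  a - b + c = 9
  36a + 6b + c = 114
  64a + 8b + c = 216
Solving the system yields a = 4, b = -5, c = 0.
So P(t) = 4t² - 5t.
The leading coefficient is 4.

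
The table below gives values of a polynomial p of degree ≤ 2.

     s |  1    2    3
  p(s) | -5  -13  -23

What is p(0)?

1

Forward differences of the values at s = 1, 2, 3:
  p  : -5  -13  -23
  Δ  : -8  -10
  Δ^2: -2
The second differences are constant, confirming degree 2.
Interpolating (Newton forward form) and evaluating at s = 0 gives p(0) = 1.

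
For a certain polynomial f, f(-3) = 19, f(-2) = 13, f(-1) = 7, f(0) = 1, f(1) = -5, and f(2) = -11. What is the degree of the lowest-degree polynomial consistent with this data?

Forward differences of the values at n = -3, -2, -1, 0, 1, 2:
  f  : 19  13  7  1  -5  -11
  Δ  : -6  -6  -6  -6  -6
  Δ^2: 0  0  0  0
  Δ^3: 0  0  0
  Δ^4: 0  0
  Δ^5: 0
The first differences are constant (-6) and nonzero, while all higher differences vanish, so the minimal degree is 1.

1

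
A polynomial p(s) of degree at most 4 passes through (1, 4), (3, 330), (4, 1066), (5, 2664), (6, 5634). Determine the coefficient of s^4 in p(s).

5

Write p(s) = as^4 + bs^3 + cs^2 + ds + e. Substituting each data point gives a linear system:
  a + b + c + d + e = 4
  81a + 27b + 9c + 3d + e = 330
  256a + 64b + 16c + 4d + e = 1066
  625a + 125b + 25c + 5d + e = 2664
  1296a + 216b + 36c + 6d + e = 5634
Solving the system yields a = 5, b = -5, c = 6, d = 4, e = -6.
So p(s) = 5s⁴ - 5s³ + 6s² + 4s - 6.
The leading coefficient is 5.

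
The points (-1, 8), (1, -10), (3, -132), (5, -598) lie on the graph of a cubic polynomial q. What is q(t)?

q(t) = -5t^3 + 2t^2 - 4t - 3

Using the Lagrange interpolation formula with nodes -1, 1, 3, 5:
  L_0(t) = (t - 1)(t - 3)(t - 5) / -48
  L_1(t) = (t + 1)(t - 3)(t - 5) / 16
  L_2(t) = (t + 1)(t - 1)(t - 5) / -16
  L_3(t) = (t + 1)(t - 1)(t - 3) / 48
Then q(t) = 8·L_0(t) - 10·L_1(t) - 132·L_2(t) - 598·L_3(t).
Expanding and collecting terms gives q(t) = -5t^3 + 2t^2 - 4t - 3.
Check: q(5) = -598. ✓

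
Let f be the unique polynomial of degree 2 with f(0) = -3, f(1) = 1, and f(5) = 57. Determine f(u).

f(u) = 2u^2 + 2u - 3

Write f(u) = au^2 + bu + c. Substituting each data point gives a linear system:
  c = -3
  a + b + c = 1
  25a + 5b + c = 57
Solving the system yields a = 2, b = 2, c = -3.
So f(u) = 2u² + 2u - 3.
Check: f(5) = 57. ✓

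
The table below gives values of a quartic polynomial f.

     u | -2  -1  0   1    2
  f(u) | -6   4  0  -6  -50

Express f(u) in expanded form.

f(u) = -2u^4 - 2u^3 + u^2 - 3u

Write f(u) = au^4 + bu^3 + cu^2 + du + e. Substituting each data point gives a linear system:
  16a - 8b + 4c - 2d + e = -6
  a - b + c - d + e = 4
  e = 0
  a + b + c + d + e = -6
  16a + 8b + 4c + 2d + e = -50
Solving the system yields a = -2, b = -2, c = 1, d = -3, e = 0.
So f(u) = -2u^4 - 2u^3 + u^2 - 3u.
Check: f(-2) = -6. ✓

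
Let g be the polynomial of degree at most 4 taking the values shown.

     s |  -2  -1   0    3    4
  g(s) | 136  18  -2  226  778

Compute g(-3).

526

Using the Lagrange interpolation formula with nodes -2, -1, 0, 3, 4:
  L_0(s) = (s + 1)s(s - 3)(s - 4) / 60
  L_1(s) = (s + 2)s(s - 3)(s - 4) / -20
  L_2(s) = (s + 2)(s + 1)(s - 3)(s - 4) / 24
  L_3(s) = (s + 2)(s + 1)s(s - 4) / -60
  L_4(s) = (s + 2)(s + 1)s(s - 3) / 120
Then g(s) = 136·L_0(s) + 18·L_1(s) - 2·L_2(s) + 226·L_3(s) + 778·L_4(s).
Expanding and collecting terms gives g(s) = 4s^4 - 5s^3 + 6s^2 - 5s - 2.
Evaluating at s = -3: g(-3) = 526.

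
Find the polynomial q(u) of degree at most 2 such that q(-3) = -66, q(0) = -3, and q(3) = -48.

q(u) = -6u^2 + 3u - 3

Write q(u) = au^2 + bu + c. Substituting each data point gives a linear system:
  9a - 3b + c = -66
  c = -3
  9a + 3b + c = -48
Solving the system yields a = -6, b = 3, c = -3.
So q(u) = -6u^2 + 3u - 3.
Check: q(-3) = -66. ✓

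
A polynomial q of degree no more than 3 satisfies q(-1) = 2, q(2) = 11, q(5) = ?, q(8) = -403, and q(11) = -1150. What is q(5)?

The 4 known points determine the degree-3 polynomial uniquely.
Write q(t) = at^3 + bt^2 + ct + d. Substituting each data point gives a linear system:
  -a + b - c + d = 2
  8a + 4b + 2c + d = 11
  512a + 64b + 8c + d = -403
  1331a + 121b + 11c + d = -1150
Solving the system yields a = -1, b = 1, c = 5, d = 5.
So q(t) = -t^3 + t^2 + 5t + 5.
Then q(5) = -70.

-70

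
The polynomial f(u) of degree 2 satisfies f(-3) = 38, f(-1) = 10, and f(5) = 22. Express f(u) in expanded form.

f(u) = 2u^2 - 6u + 2

Write f(u) = au^2 + bu + c. Substituting each data point gives a linear system:
  9a - 3b + c = 38
  a - b + c = 10
  25a + 5b + c = 22
Solving the system yields a = 2, b = -6, c = 2.
So f(u) = 2u^2 - 6u + 2.
Check: f(5) = 22. ✓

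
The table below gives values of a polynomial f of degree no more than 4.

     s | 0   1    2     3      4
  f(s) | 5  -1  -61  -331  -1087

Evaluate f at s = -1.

Forward differences of the values at s = 0, 1, 2, 3, 4:
  f  : 5  -1  -61  -331  -1087
  Δ  : -6  -60  -270  -756
  Δ^2: -54  -210  -486
  Δ^3: -156  -276
  Δ^4: -120
The fourth differences are constant, confirming degree 4.
Interpolating (Newton forward form) and evaluating at s = -1 gives f(-1) = -7.

-7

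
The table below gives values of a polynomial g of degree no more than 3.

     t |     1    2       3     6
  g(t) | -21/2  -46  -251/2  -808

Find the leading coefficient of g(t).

-3

Write g(t) = at^3 + bt^2 + ct + d. Substituting each data point gives a linear system:
  a + b + c + d = -21/2
  8a + 4b + 2c + d = -46
  27a + 9b + 3c + d = -251/2
  216a + 36b + 6c + d = -808
Solving the system yields a = -3, b = -4, c = -5/2, d = -1.
So g(t) = -3t³ - 4t² - (5/2)t - 1.
The leading coefficient is -3.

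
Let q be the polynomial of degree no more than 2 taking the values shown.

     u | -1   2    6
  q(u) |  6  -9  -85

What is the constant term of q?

Write q(u) = au^2 + bu + c. Substituting each data point gives a linear system:
  a - b + c = 6
  4a + 2b + c = -9
  36a + 6b + c = -85
Solving the system yields a = -2, b = -3, c = 5.
So q(u) = -2u^2 - 3u + 5.
The constant term is 5.

5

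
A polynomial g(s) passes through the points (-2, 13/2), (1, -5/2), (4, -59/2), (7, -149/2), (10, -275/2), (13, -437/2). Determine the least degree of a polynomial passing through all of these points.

2

Forward differences of the values at s = -2, 1, 4, 7, 10, 13:
  g  : 13/2  -5/2  -59/2  -149/2  -275/2  -437/2
  Δ  : -9  -27  -45  -63  -81
  Δ^2: -18  -18  -18  -18
  Δ^3: 0  0  0
  Δ^4: 0  0
  Δ^5: 0
The second differences are constant (-18) and nonzero, while all higher differences vanish, so the minimal degree is 2.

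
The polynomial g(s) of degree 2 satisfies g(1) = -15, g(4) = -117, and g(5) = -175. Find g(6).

-245

Using the Lagrange interpolation formula with nodes 1, 4, 5:
  L_0(s) = (s - 4)(s - 5) / 12
  L_1(s) = (s - 1)(s - 5) / -3
  L_2(s) = (s - 1)(s - 4) / 4
Then g(s) = -15·L_0(s) - 117·L_1(s) - 175·L_2(s).
Expanding and collecting terms gives g(s) = -6s² - 4s - 5.
Evaluating at s = 6: g(6) = -245.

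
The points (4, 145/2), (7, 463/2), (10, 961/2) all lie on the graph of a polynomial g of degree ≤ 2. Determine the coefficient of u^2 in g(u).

5

Write g(u) = au^2 + bu + c. Substituting each data point gives a linear system:
  16a + 4b + c = 145/2
  49a + 7b + c = 463/2
  100a + 10b + c = 961/2
Solving the system yields a = 5, b = -2, c = 1/2.
So g(u) = 5u^2 - 2u + 1/2.
The leading coefficient is 5.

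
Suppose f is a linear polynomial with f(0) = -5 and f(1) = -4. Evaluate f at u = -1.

Write f(u) = au + b. Substituting each data point gives a linear system:
  b = -5
  a + b = -4
Solving the system yields a = 1, b = -5.
So f(u) = u - 5.
Then f(-1) = -6.

-6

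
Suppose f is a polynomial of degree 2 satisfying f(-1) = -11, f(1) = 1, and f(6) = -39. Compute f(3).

-3

Using the Lagrange interpolation formula with nodes -1, 1, 6:
  L_0(x) = (x - 1)(x - 6) / 14
  L_1(x) = (x + 1)(x - 6) / -10
  L_2(x) = (x + 1)(x - 1) / 35
Then f(x) = -11·L_0(x) + 1·L_1(x) - 39·L_2(x).
Expanding and collecting terms gives f(x) = -2x^2 + 6x - 3.
Evaluating at x = 3: f(3) = -3.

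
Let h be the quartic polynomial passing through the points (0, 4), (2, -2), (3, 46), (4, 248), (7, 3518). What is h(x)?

Write h(x) = ax^4 + bx^3 + cx^2 + dx + e. Substituting each data point gives a linear system:
  e = 4
  16a + 8b + 4c + 2d + e = -2
  81a + 27b + 9c + 3d + e = 46
  256a + 64b + 16c + 4d + e = 248
  2401a + 343b + 49c + 7d + e = 3518
Solving the system yields a = 2, b = -3, c = -6, d = 5, e = 4.
So h(x) = 2x^4 - 3x^3 - 6x^2 + 5x + 4.
Check: h(2) = -2. ✓

h(x) = 2x^4 - 3x^3 - 6x^2 + 5x + 4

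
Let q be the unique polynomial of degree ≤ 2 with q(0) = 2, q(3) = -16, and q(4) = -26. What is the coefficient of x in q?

-3

Write q(x) = ax^2 + bx + c. Substituting each data point gives a linear system:
  c = 2
  9a + 3b + c = -16
  16a + 4b + c = -26
Solving the system yields a = -1, b = -3, c = 2.
So q(x) = -x² - 3x + 2.
The coefficient of x is -3.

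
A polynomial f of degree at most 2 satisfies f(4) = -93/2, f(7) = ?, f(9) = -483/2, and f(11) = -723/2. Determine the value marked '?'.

-291/2

The 3 known points determine the degree-2 polynomial uniquely.
Write f(t) = at^2 + bt + c. Substituting each data point gives a linear system:
  16a + 4b + c = -93/2
  81a + 9b + c = -483/2
  121a + 11b + c = -723/2
Solving the system yields a = -3, b = 0, c = 3/2.
So f(t) = -3t² + 3/2.
Then f(7) = -291/2.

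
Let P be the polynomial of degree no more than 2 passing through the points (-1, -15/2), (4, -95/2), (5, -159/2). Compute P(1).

1/2

Write P(t) = at^2 + bt + c. Substituting each data point gives a linear system:
  a - b + c = -15/2
  16a + 4b + c = -95/2
  25a + 5b + c = -159/2
Solving the system yields a = -4, b = 4, c = 1/2.
So P(t) = -4t^2 + 4t + 1/2.
Then P(1) = 1/2.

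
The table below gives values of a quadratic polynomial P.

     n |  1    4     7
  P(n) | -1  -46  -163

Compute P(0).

Write P(n) = an^2 + bn + c. Substituting each data point gives a linear system:
  a + b + c = -1
  16a + 4b + c = -46
  49a + 7b + c = -163
Solving the system yields a = -4, b = 5, c = -2.
So P(n) = -4n^2 + 5n - 2.
Then P(0) = -2.

-2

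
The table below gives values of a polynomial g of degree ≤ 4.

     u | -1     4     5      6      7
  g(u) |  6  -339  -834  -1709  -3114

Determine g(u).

g(u) = -u^4 - 3u^3 + 6u^2 + 3u + 1

Write g(u) = au^4 + bu^3 + cu^2 + du + e. Substituting each data point gives a linear system:
  a - b + c - d + e = 6
  256a + 64b + 16c + 4d + e = -339
  625a + 125b + 25c + 5d + e = -834
  1296a + 216b + 36c + 6d + e = -1709
  2401a + 343b + 49c + 7d + e = -3114
Solving the system yields a = -1, b = -3, c = 6, d = 3, e = 1.
So g(u) = -u^4 - 3u^3 + 6u^2 + 3u + 1.
Check: g(-1) = 6. ✓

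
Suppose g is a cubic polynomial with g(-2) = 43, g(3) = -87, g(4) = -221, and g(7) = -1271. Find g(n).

Write g(n) = an^3 + bn^2 + cn + d. Substituting each data point gives a linear system:
  -8a + 4b - 2c + d = 43
  27a + 9b + 3c + d = -87
  64a + 16b + 4c + d = -221
  343a + 49b + 7c + d = -1271
Solving the system yields a = -4, b = 2, c = 0, d = 3.
So g(n) = -4n^3 + 2n^2 + 3.
Check: g(-2) = 43. ✓

g(n) = -4n^3 + 2n^2 + 3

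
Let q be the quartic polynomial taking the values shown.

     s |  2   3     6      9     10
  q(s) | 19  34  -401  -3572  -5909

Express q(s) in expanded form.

Using the Lagrange interpolation formula with nodes 2, 3, 6, 9, 10:
  L_0(s) = (s - 3)(s - 6)(s - 9)(s - 10) / 224
  L_1(s) = (s - 2)(s - 6)(s - 9)(s - 10) / -126
  L_2(s) = (s - 2)(s - 3)(s - 9)(s - 10) / 144
  L_3(s) = (s - 2)(s - 3)(s - 6)(s - 10) / -126
  L_4(s) = (s - 2)(s - 3)(s - 6)(s - 9) / 224
Then q(s) = 19·L_0(s) + 34·L_1(s) - 401·L_2(s) - 3572·L_3(s) - 5909·L_4(s).
Expanding and collecting terms gives q(s) = -s^4 + 4s^3 + s^2 - s + 1.
Check: q(6) = -401. ✓

q(s) = -s^4 + 4s^3 + s^2 - s + 1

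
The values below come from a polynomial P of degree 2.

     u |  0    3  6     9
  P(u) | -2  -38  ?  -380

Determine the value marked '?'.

-164

The 3 known points determine the degree-2 polynomial uniquely.
Write P(u) = au^2 + bu + c. Substituting each data point gives a linear system:
  c = -2
  9a + 3b + c = -38
  81a + 9b + c = -380
Solving the system yields a = -5, b = 3, c = -2.
So P(u) = -5u^2 + 3u - 2.
Then P(6) = -164.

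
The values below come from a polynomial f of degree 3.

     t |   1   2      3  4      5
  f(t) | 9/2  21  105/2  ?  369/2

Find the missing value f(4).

105

On equispaced nodes a degree-3 polynomial has vanishing fourth forward difference, so
  f(1) - 4·f(2) + 6·f(3) - 4·f(4) + f(5) = 0.
Substituting the known values and solving for f(4):
  -4·f(4) = -420
  f(4) = 105.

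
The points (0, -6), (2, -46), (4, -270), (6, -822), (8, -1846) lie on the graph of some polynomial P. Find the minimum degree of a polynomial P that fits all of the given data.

3

Forward differences of the values at t = 0, 2, 4, 6, 8:
  P  : -6  -46  -270  -822  -1846
  Δ  : -40  -224  -552  -1024
  Δ^2: -184  -328  -472
  Δ^3: -144  -144
  Δ^4: 0
The third differences are constant (-144) and nonzero, while all higher differences vanish, so the minimal degree is 3.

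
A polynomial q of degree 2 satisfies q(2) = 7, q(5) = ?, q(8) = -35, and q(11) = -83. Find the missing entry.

On equispaced nodes a degree-2 polynomial has vanishing third forward difference, so
  - q(2) + 3·q(5) - 3·q(8) + q(11) = 0.
Substituting the known values and solving for q(5):
  3·q(5) = -15
  q(5) = -5.

-5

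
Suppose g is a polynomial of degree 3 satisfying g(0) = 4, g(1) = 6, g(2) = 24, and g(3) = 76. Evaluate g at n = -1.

0

Write g(n) = an^3 + bn^2 + cn + d. Substituting each data point gives a linear system:
  d = 4
  a + b + c + d = 6
  8a + 4b + 2c + d = 24
  27a + 9b + 3c + d = 76
Solving the system yields a = 3, b = -1, c = 0, d = 4.
So g(n) = 3n^3 - n^2 + 4.
Then g(-1) = 0.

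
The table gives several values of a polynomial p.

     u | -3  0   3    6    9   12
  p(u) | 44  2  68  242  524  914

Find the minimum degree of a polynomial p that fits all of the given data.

2

Forward differences of the values at u = -3, 0, 3, 6, 9, 12:
  p  : 44  2  68  242  524  914
  Δ  : -42  66  174  282  390
  Δ^2: 108  108  108  108
  Δ^3: 0  0  0
  Δ^4: 0  0
  Δ^5: 0
The second differences are constant (108) and nonzero, while all higher differences vanish, so the minimal degree is 2.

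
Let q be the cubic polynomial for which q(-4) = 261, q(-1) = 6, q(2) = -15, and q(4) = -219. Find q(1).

6

Using the Lagrange interpolation formula with nodes -4, -1, 2, 4:
  L_0(t) = (t + 1)(t - 2)(t - 4) / -144
  L_1(t) = (t + 4)(t - 2)(t - 4) / 45
  L_2(t) = (t + 4)(t + 1)(t - 4) / -36
  L_3(t) = (t + 4)(t + 1)(t - 2) / 80
Then q(t) = 261·L_0(t) + 6·L_1(t) - 15·L_2(t) - 219·L_3(t).
Expanding and collecting terms gives q(t) = -4t³ + t² + 4t + 5.
Evaluating at t = 1: q(1) = 6.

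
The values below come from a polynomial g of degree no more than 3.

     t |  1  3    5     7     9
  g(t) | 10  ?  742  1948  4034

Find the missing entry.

176

On equispaced nodes a degree-3 polynomial has vanishing fourth forward difference, so
  g(1) - 4·g(3) + 6·g(5) - 4·g(7) + g(9) = 0.
Substituting the known values and solving for g(3):
  -4·g(3) = -704
  g(3) = 176.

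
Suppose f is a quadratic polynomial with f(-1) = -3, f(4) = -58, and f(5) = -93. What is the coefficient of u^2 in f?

Write f(u) = au^2 + bu + c. Substituting each data point gives a linear system:
  a - b + c = -3
  16a + 4b + c = -58
  25a + 5b + c = -93
Solving the system yields a = -4, b = 1, c = 2.
So f(u) = -4u^2 + u + 2.
The leading coefficient is -4.

-4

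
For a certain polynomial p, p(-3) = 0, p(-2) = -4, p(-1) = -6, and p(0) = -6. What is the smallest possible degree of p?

2

Forward differences of the values at t = -3, -2, -1, 0:
  p  : 0  -4  -6  -6
  Δ  : -4  -2  0
  Δ^2: 2  2
  Δ^3: 0
The second differences are constant (2) and nonzero, while all higher differences vanish, so the minimal degree is 2.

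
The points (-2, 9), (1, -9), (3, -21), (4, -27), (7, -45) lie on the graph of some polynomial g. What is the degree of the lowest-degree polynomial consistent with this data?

Divided differences on the nodes -2, 1, 3, 4, 7:
  order 0: 9  -9  -21  -27  -45
  order 1: -6  -6  -6  -6
  order 2: 0  0  0
  order 3: 0  0
  order 4: 0
The order-1 divided differences are all -6 (nonzero) and every higher order vanishes, so the data lies on a polynomial of degree exactly 1.

1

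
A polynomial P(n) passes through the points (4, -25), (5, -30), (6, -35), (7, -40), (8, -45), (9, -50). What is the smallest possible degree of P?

1

Forward differences of the values at n = 4, 5, 6, 7, 8, 9:
  P  : -25  -30  -35  -40  -45  -50
  Δ  : -5  -5  -5  -5  -5
  Δ^2: 0  0  0  0
  Δ^3: 0  0  0
  Δ^4: 0  0
  Δ^5: 0
The first differences are constant (-5) and nonzero, while all higher differences vanish, so the minimal degree is 1.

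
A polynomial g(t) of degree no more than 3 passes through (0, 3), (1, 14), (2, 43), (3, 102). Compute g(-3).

Forward differences of the values at t = 0, 1, 2, 3:
  g  : 3  14  43  102
  Δ  : 11  29  59
  Δ^2: 18  30
  Δ^3: 12
The third differences are constant, confirming degree 3.
Interpolating (Newton forward form) and evaluating at t = -3 gives g(-3) = -42.

-42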